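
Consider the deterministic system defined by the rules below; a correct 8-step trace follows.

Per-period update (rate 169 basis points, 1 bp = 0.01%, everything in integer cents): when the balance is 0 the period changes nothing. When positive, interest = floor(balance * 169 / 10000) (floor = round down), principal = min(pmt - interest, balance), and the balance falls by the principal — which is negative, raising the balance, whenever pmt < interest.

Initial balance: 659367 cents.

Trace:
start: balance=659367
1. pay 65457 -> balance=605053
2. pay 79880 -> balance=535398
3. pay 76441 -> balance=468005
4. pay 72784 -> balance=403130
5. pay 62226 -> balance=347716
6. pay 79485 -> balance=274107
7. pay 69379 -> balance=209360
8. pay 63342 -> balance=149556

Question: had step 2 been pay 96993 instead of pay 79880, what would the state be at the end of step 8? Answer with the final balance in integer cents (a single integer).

130633

(re-executing from step 2 with the substitution; state before step 2: balance=605053)
2. pay 96993 -> balance=518285
3. pay 76441 -> balance=450603
4. pay 72784 -> balance=385434
5. pay 62226 -> balance=329721
6. pay 79485 -> balance=255808
7. pay 69379 -> balance=190752
8. pay 63342 -> balance=130633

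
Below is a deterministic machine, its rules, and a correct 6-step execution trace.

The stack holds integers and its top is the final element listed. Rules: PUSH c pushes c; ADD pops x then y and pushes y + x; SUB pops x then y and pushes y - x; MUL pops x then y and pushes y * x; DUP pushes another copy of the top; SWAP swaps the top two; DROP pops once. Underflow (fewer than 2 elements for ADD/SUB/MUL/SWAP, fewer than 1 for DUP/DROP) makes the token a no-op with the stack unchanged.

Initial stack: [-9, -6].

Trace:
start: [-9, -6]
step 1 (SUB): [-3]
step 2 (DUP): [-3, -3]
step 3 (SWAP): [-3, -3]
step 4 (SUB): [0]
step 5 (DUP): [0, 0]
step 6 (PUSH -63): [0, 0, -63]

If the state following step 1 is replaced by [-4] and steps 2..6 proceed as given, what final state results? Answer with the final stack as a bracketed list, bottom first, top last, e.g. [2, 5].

state after step 1 := [-4]
step 2 (DUP): [-4, -4]
step 3 (SWAP): [-4, -4]
step 4 (SUB): [0]
step 5 (DUP): [0, 0]
step 6 (PUSH -63): [0, 0, -63]

[0, 0, -63]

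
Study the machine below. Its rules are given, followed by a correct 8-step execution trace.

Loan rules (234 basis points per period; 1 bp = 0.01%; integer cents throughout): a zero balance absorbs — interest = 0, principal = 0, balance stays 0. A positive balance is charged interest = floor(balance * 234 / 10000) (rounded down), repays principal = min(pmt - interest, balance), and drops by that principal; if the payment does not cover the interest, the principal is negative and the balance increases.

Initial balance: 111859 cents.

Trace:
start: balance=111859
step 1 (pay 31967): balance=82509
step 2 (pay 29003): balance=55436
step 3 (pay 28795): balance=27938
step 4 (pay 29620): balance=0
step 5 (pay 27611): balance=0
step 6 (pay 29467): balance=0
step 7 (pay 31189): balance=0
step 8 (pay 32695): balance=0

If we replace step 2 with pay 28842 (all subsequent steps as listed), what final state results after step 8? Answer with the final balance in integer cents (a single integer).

0

(re-executing from step 2 with the substitution; state before step 2: balance=82509)
step 2 (pay 28842): balance=55597
step 3 (pay 28795): balance=28102
step 4 (pay 29620): balance=0
step 5 (pay 27611): balance=0
step 6 (pay 29467): balance=0
step 7 (pay 31189): balance=0
step 8 (pay 32695): balance=0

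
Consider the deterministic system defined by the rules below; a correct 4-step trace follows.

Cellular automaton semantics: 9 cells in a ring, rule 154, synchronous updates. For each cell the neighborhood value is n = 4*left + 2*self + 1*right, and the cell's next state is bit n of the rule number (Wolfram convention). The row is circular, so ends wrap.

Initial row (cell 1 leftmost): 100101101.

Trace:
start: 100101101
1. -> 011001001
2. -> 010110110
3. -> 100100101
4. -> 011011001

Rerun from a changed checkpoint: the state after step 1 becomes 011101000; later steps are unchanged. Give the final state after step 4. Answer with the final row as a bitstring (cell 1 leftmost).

100000011

state after step 1 := 011101000
2. -> 111000100
3. -> 110101011
4. -> 100000011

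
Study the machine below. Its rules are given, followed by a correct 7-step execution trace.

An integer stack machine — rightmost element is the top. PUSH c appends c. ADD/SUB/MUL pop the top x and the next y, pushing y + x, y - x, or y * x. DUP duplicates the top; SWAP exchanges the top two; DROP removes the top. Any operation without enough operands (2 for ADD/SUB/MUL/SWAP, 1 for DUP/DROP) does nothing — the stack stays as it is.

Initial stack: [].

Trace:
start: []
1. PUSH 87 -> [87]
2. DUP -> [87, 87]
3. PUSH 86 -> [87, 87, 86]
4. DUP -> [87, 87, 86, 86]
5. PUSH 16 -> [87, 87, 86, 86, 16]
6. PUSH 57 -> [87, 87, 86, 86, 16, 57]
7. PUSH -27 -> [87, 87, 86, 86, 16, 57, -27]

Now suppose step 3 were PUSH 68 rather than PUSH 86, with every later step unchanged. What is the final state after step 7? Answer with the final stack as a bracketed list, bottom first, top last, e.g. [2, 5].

(re-executing from step 3 with the substitution; state before step 3: [87, 87])
3. PUSH 68 -> [87, 87, 68]
4. DUP -> [87, 87, 68, 68]
5. PUSH 16 -> [87, 87, 68, 68, 16]
6. PUSH 57 -> [87, 87, 68, 68, 16, 57]
7. PUSH -27 -> [87, 87, 68, 68, 16, 57, -27]

[87, 87, 68, 68, 16, 57, -27]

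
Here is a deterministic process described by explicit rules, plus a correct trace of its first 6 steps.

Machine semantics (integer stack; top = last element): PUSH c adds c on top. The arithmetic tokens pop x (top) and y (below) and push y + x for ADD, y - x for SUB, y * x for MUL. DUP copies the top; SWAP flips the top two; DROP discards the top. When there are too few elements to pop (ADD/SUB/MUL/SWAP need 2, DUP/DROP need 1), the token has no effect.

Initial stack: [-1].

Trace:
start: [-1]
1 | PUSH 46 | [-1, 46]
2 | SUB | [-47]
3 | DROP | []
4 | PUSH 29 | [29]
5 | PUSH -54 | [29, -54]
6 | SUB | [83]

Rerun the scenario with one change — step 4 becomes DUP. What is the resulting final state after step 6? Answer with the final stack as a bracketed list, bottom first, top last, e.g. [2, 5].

(re-executing from step 4 with the substitution; state before step 4: [])
4 | DUP | []
5 | PUSH -54 | [-54]
6 | SUB | [-54]

[-54]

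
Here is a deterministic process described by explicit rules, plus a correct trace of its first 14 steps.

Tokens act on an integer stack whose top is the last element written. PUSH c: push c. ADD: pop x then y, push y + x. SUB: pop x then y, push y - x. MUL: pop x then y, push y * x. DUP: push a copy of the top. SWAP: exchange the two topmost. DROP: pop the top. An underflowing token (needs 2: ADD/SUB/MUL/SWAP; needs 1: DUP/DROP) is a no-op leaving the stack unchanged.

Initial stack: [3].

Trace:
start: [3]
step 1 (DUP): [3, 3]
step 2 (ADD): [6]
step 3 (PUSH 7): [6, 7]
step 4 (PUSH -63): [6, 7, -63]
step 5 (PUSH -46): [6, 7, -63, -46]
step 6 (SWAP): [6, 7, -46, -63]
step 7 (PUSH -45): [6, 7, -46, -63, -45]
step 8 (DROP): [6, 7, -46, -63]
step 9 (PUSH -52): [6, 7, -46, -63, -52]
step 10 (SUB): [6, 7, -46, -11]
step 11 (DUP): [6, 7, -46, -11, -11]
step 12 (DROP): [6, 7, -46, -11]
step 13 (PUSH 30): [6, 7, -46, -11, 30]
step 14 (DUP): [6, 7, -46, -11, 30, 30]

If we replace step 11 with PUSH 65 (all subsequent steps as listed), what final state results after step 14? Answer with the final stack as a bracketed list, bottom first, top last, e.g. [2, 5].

(re-executing from step 11 with the substitution; state before step 11: [6, 7, -46, -11])
step 11 (PUSH 65): [6, 7, -46, -11, 65]
step 12 (DROP): [6, 7, -46, -11]
step 13 (PUSH 30): [6, 7, -46, -11, 30]
step 14 (DUP): [6, 7, -46, -11, 30, 30]

[6, 7, -46, -11, 30, 30]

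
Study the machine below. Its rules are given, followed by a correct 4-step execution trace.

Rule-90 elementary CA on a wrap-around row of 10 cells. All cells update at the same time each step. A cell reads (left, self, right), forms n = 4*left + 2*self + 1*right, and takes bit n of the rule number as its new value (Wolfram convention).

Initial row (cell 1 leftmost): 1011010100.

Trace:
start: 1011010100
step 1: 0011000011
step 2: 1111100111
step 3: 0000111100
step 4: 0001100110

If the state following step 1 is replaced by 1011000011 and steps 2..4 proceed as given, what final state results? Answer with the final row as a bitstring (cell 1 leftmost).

0100100011

state after step 1 := 1011000011
step 2: 1011100110
step 3: 0010111110
step 4: 0100100011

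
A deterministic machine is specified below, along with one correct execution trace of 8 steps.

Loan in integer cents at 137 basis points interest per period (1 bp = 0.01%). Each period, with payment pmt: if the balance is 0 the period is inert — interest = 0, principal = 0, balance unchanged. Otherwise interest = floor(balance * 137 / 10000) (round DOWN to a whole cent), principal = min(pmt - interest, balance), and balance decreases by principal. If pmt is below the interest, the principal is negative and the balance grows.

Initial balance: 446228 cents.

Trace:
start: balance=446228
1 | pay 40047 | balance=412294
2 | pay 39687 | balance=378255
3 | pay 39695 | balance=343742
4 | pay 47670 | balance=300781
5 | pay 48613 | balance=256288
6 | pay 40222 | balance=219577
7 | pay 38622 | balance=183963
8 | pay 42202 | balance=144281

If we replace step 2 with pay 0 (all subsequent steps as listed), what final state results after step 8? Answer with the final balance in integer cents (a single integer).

187343

(re-executing from step 2 with the substitution; state before step 2: balance=412294)
2 | pay 0 | balance=417942
3 | pay 39695 | balance=383972
4 | pay 47670 | balance=341562
5 | pay 48613 | balance=297628
6 | pay 40222 | balance=261483
7 | pay 38622 | balance=226443
8 | pay 42202 | balance=187343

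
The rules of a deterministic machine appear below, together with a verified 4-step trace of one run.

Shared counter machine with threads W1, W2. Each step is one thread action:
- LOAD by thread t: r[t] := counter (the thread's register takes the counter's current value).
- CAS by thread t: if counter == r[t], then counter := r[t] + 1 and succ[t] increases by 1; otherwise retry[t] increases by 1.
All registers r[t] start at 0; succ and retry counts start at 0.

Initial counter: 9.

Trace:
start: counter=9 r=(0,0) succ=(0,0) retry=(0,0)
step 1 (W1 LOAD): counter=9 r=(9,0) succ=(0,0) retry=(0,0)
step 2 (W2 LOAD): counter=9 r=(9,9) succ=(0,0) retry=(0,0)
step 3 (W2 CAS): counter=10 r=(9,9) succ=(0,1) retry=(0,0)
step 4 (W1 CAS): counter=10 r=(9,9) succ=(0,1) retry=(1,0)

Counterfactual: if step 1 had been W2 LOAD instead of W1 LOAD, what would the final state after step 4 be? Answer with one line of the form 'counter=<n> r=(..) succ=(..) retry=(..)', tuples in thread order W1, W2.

(re-executing from step 1 with the substitution; state before step 1: counter=9 r=(0,0) succ=(0,0) retry=(0,0))
step 1 (W2 LOAD): counter=9 r=(0,9) succ=(0,0) retry=(0,0)
step 2 (W2 LOAD): counter=9 r=(0,9) succ=(0,0) retry=(0,0)
step 3 (W2 CAS): counter=10 r=(0,9) succ=(0,1) retry=(0,0)
step 4 (W1 CAS): counter=10 r=(0,9) succ=(0,1) retry=(1,0)

counter=10 r=(0,9) succ=(0,1) retry=(1,0)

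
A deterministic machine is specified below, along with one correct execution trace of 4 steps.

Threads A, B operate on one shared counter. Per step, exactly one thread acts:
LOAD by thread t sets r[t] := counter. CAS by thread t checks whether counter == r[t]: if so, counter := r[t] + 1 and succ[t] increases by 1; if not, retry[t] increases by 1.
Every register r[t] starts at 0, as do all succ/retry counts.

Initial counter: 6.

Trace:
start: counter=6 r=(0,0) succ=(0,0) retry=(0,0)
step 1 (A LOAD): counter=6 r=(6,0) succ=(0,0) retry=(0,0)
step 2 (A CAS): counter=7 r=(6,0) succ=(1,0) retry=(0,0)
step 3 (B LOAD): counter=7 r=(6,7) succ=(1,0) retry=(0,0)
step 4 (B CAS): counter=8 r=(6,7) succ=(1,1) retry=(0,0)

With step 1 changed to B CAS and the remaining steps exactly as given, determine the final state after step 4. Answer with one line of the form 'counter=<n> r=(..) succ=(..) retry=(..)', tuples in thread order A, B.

counter=7 r=(0,6) succ=(0,1) retry=(1,1)

(re-executing from step 1 with the substitution; state before step 1: counter=6 r=(0,0) succ=(0,0) retry=(0,0))
step 1 (B CAS): counter=6 r=(0,0) succ=(0,0) retry=(0,1)
step 2 (A CAS): counter=6 r=(0,0) succ=(0,0) retry=(1,1)
step 3 (B LOAD): counter=6 r=(0,6) succ=(0,0) retry=(1,1)
step 4 (B CAS): counter=7 r=(0,6) succ=(0,1) retry=(1,1)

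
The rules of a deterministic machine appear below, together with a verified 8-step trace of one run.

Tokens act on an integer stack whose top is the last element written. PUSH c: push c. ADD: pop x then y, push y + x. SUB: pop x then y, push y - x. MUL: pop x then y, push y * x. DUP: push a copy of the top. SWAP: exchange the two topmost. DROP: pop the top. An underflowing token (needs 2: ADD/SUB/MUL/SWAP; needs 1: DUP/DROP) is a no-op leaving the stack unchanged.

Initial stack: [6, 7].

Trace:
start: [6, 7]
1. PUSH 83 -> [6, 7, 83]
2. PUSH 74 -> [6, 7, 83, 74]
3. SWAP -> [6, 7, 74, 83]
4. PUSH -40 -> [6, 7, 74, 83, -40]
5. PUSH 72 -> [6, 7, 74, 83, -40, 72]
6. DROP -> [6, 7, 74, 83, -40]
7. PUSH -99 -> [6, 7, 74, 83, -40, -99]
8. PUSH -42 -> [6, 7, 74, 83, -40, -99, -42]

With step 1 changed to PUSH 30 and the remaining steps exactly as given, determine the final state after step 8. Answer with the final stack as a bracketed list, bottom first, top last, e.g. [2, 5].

[6, 7, 74, 30, -40, -99, -42]

(re-executing from step 1 with the substitution; state before step 1: [6, 7])
1. PUSH 30 -> [6, 7, 30]
2. PUSH 74 -> [6, 7, 30, 74]
3. SWAP -> [6, 7, 74, 30]
4. PUSH -40 -> [6, 7, 74, 30, -40]
5. PUSH 72 -> [6, 7, 74, 30, -40, 72]
6. DROP -> [6, 7, 74, 30, -40]
7. PUSH -99 -> [6, 7, 74, 30, -40, -99]
8. PUSH -42 -> [6, 7, 74, 30, -40, -99, -42]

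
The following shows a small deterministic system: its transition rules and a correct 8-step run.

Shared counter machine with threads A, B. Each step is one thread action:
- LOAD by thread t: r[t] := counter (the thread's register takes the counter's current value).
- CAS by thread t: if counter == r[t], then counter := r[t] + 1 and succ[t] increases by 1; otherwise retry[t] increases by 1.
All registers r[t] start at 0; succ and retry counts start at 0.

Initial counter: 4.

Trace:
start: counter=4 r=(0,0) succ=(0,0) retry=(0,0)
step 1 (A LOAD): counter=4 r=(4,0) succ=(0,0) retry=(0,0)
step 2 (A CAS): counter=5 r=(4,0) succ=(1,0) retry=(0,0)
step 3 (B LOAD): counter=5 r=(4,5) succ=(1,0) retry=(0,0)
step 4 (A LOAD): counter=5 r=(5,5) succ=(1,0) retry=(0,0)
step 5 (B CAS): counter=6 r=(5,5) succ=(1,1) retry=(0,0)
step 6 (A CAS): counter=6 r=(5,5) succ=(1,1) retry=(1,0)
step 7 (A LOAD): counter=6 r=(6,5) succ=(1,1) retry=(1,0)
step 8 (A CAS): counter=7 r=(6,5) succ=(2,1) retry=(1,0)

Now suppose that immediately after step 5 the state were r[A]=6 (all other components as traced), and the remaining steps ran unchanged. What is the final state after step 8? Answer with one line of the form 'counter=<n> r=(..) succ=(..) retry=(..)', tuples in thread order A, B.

state after step 5 := counter=6 r=(6,5) succ=(1,1) retry=(0,0)
step 6 (A CAS): counter=7 r=(6,5) succ=(2,1) retry=(0,0)
step 7 (A LOAD): counter=7 r=(7,5) succ=(2,1) retry=(0,0)
step 8 (A CAS): counter=8 r=(7,5) succ=(3,1) retry=(0,0)

counter=8 r=(7,5) succ=(3,1) retry=(0,0)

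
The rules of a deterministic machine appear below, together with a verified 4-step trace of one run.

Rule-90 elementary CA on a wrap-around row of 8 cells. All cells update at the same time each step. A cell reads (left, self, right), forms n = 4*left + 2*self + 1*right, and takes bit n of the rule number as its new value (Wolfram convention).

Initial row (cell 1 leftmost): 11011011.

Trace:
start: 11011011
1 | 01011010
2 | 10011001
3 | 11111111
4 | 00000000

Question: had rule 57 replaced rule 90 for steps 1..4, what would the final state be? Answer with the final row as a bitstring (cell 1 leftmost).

10110110

(re-executing steps 1..4 under rule 57; state before step 1: 11011011)
1 | 00110110
2 | 10101101
3 | 01011011
4 | 10110110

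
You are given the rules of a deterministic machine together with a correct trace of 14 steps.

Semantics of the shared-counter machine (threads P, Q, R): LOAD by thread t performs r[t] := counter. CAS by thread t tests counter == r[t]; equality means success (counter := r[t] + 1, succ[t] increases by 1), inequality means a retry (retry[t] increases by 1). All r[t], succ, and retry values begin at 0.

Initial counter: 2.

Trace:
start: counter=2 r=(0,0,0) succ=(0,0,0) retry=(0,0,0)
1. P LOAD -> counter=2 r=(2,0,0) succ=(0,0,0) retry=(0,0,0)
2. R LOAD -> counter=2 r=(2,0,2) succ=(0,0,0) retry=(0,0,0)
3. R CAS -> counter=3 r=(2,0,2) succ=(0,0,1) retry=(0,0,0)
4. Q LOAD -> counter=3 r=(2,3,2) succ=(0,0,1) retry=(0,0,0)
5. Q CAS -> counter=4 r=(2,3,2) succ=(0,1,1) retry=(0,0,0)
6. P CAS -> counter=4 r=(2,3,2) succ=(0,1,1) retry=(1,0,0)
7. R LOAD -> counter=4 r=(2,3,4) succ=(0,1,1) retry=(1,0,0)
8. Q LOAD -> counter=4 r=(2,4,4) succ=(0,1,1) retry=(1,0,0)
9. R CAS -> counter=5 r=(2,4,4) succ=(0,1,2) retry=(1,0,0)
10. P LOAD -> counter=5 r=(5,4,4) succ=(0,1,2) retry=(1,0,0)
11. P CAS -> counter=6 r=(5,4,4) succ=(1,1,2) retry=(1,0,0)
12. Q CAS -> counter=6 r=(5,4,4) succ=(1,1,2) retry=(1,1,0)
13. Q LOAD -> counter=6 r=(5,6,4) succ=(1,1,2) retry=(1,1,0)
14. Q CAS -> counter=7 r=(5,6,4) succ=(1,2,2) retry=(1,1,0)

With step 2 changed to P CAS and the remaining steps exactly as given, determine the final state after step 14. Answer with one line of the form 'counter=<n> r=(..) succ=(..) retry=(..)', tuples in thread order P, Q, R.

(re-executing from step 2 with the substitution; state before step 2: counter=2 r=(2,0,0) succ=(0,0,0) retry=(0,0,0))
2. P CAS -> counter=3 r=(2,0,0) succ=(1,0,0) retry=(0,0,0)
3. R CAS -> counter=3 r=(2,0,0) succ=(1,0,0) retry=(0,0,1)
4. Q LOAD -> counter=3 r=(2,3,0) succ=(1,0,0) retry=(0,0,1)
5. Q CAS -> counter=4 r=(2,3,0) succ=(1,1,0) retry=(0,0,1)
6. P CAS -> counter=4 r=(2,3,0) succ=(1,1,0) retry=(1,0,1)
7. R LOAD -> counter=4 r=(2,3,4) succ=(1,1,0) retry=(1,0,1)
8. Q LOAD -> counter=4 r=(2,4,4) succ=(1,1,0) retry=(1,0,1)
9. R CAS -> counter=5 r=(2,4,4) succ=(1,1,1) retry=(1,0,1)
10. P LOAD -> counter=5 r=(5,4,4) succ=(1,1,1) retry=(1,0,1)
11. P CAS -> counter=6 r=(5,4,4) succ=(2,1,1) retry=(1,0,1)
12. Q CAS -> counter=6 r=(5,4,4) succ=(2,1,1) retry=(1,1,1)
13. Q LOAD -> counter=6 r=(5,6,4) succ=(2,1,1) retry=(1,1,1)
14. Q CAS -> counter=7 r=(5,6,4) succ=(2,2,1) retry=(1,1,1)

counter=7 r=(5,6,4) succ=(2,2,1) retry=(1,1,1)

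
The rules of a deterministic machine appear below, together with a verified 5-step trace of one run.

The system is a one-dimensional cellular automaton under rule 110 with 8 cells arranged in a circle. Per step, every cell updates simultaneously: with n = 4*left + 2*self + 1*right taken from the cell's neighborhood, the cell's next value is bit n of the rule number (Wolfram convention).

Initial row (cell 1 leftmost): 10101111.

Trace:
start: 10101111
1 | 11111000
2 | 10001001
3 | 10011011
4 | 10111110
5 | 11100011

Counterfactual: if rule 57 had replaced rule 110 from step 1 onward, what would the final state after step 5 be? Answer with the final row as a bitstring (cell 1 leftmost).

(re-executing steps 1..5 under rule 57; state before step 1: 10101111)
1 | 01011000
2 | 00110111
3 | 10101100
4 | 01011010
5 | 00110101

00110101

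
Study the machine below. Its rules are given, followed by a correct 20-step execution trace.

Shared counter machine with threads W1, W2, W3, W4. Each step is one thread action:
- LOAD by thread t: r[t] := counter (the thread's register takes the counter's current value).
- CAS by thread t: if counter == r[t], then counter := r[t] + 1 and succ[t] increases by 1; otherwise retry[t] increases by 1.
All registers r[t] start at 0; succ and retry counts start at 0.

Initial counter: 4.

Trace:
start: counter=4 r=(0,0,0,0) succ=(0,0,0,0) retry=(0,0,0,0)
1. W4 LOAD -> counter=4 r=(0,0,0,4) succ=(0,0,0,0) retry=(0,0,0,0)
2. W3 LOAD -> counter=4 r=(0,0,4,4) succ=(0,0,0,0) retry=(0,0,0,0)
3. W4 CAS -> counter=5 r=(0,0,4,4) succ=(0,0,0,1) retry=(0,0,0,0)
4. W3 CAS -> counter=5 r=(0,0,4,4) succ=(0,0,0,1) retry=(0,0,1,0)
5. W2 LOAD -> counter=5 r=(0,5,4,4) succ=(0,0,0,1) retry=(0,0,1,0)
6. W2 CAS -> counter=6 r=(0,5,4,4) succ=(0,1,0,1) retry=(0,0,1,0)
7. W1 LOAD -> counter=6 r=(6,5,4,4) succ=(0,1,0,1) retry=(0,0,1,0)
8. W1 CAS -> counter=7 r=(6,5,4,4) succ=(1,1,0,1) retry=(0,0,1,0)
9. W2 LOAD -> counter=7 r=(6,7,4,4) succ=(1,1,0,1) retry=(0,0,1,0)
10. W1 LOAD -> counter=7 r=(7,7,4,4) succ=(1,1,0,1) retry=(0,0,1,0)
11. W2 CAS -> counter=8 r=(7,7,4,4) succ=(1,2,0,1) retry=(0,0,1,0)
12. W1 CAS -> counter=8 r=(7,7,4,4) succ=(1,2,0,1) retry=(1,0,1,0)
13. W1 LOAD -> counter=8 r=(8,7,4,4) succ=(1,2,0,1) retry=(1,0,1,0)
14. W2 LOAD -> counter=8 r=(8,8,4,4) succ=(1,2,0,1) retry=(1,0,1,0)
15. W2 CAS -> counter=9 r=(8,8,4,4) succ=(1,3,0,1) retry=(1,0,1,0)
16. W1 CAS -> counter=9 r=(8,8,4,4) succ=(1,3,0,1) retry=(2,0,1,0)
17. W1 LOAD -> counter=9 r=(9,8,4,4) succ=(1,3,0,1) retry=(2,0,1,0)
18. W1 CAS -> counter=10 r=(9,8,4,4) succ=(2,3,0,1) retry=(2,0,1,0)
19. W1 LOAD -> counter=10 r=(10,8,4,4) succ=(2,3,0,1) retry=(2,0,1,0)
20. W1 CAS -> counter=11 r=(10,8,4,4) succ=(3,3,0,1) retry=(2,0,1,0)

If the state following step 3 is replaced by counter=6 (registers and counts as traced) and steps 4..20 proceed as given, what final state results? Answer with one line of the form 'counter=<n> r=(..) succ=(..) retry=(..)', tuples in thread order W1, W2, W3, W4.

counter=12 r=(11,9,4,4) succ=(3,3,0,1) retry=(2,0,1,0)

state after step 3 := counter=6 r=(0,0,4,4) succ=(0,0,0,1) retry=(0,0,0,0)
4. W3 CAS -> counter=6 r=(0,0,4,4) succ=(0,0,0,1) retry=(0,0,1,0)
5. W2 LOAD -> counter=6 r=(0,6,4,4) succ=(0,0,0,1) retry=(0,0,1,0)
6. W2 CAS -> counter=7 r=(0,6,4,4) succ=(0,1,0,1) retry=(0,0,1,0)
7. W1 LOAD -> counter=7 r=(7,6,4,4) succ=(0,1,0,1) retry=(0,0,1,0)
8. W1 CAS -> counter=8 r=(7,6,4,4) succ=(1,1,0,1) retry=(0,0,1,0)
9. W2 LOAD -> counter=8 r=(7,8,4,4) succ=(1,1,0,1) retry=(0,0,1,0)
10. W1 LOAD -> counter=8 r=(8,8,4,4) succ=(1,1,0,1) retry=(0,0,1,0)
11. W2 CAS -> counter=9 r=(8,8,4,4) succ=(1,2,0,1) retry=(0,0,1,0)
12. W1 CAS -> counter=9 r=(8,8,4,4) succ=(1,2,0,1) retry=(1,0,1,0)
13. W1 LOAD -> counter=9 r=(9,8,4,4) succ=(1,2,0,1) retry=(1,0,1,0)
14. W2 LOAD -> counter=9 r=(9,9,4,4) succ=(1,2,0,1) retry=(1,0,1,0)
15. W2 CAS -> counter=10 r=(9,9,4,4) succ=(1,3,0,1) retry=(1,0,1,0)
16. W1 CAS -> counter=10 r=(9,9,4,4) succ=(1,3,0,1) retry=(2,0,1,0)
17. W1 LOAD -> counter=10 r=(10,9,4,4) succ=(1,3,0,1) retry=(2,0,1,0)
18. W1 CAS -> counter=11 r=(10,9,4,4) succ=(2,3,0,1) retry=(2,0,1,0)
19. W1 LOAD -> counter=11 r=(11,9,4,4) succ=(2,3,0,1) retry=(2,0,1,0)
20. W1 CAS -> counter=12 r=(11,9,4,4) succ=(3,3,0,1) retry=(2,0,1,0)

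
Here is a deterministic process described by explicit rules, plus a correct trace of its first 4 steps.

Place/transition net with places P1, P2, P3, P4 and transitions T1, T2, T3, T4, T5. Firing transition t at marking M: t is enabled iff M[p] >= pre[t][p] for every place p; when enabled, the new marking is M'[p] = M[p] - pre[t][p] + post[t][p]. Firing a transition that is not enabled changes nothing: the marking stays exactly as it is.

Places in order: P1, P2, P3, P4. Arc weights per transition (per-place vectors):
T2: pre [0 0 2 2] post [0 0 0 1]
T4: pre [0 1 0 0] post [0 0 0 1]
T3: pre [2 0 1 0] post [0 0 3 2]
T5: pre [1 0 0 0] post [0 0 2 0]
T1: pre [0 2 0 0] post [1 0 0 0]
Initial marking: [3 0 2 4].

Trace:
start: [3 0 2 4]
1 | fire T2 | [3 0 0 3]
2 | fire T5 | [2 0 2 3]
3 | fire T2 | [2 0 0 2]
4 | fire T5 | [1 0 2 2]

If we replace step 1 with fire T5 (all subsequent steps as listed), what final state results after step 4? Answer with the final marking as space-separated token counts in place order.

0 0 6 3

(re-executing from step 1 with the substitution; state before step 1: [3 0 2 4])
1 | fire T5 | [2 0 4 4]
2 | fire T5 | [1 0 6 4]
3 | fire T2 | [1 0 4 3]
4 | fire T5 | [0 0 6 3]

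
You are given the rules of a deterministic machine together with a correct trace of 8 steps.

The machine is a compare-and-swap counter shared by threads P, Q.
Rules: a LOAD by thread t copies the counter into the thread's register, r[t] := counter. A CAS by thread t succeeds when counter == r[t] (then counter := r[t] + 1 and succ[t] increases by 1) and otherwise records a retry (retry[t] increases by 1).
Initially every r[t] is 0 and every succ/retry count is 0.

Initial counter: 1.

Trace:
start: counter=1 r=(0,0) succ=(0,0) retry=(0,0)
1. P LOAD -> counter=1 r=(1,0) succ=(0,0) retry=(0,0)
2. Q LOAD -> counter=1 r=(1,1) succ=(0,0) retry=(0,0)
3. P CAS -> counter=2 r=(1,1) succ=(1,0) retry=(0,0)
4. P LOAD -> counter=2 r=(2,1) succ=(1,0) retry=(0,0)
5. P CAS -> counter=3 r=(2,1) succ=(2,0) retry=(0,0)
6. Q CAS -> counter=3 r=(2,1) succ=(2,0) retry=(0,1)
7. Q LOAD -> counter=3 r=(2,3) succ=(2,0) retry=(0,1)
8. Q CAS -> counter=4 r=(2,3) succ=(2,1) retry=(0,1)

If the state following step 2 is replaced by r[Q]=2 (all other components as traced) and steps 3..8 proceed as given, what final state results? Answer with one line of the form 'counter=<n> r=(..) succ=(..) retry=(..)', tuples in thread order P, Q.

state after step 2 := counter=1 r=(1,2) succ=(0,0) retry=(0,0)
3. P CAS -> counter=2 r=(1,2) succ=(1,0) retry=(0,0)
4. P LOAD -> counter=2 r=(2,2) succ=(1,0) retry=(0,0)
5. P CAS -> counter=3 r=(2,2) succ=(2,0) retry=(0,0)
6. Q CAS -> counter=3 r=(2,2) succ=(2,0) retry=(0,1)
7. Q LOAD -> counter=3 r=(2,3) succ=(2,0) retry=(0,1)
8. Q CAS -> counter=4 r=(2,3) succ=(2,1) retry=(0,1)

counter=4 r=(2,3) succ=(2,1) retry=(0,1)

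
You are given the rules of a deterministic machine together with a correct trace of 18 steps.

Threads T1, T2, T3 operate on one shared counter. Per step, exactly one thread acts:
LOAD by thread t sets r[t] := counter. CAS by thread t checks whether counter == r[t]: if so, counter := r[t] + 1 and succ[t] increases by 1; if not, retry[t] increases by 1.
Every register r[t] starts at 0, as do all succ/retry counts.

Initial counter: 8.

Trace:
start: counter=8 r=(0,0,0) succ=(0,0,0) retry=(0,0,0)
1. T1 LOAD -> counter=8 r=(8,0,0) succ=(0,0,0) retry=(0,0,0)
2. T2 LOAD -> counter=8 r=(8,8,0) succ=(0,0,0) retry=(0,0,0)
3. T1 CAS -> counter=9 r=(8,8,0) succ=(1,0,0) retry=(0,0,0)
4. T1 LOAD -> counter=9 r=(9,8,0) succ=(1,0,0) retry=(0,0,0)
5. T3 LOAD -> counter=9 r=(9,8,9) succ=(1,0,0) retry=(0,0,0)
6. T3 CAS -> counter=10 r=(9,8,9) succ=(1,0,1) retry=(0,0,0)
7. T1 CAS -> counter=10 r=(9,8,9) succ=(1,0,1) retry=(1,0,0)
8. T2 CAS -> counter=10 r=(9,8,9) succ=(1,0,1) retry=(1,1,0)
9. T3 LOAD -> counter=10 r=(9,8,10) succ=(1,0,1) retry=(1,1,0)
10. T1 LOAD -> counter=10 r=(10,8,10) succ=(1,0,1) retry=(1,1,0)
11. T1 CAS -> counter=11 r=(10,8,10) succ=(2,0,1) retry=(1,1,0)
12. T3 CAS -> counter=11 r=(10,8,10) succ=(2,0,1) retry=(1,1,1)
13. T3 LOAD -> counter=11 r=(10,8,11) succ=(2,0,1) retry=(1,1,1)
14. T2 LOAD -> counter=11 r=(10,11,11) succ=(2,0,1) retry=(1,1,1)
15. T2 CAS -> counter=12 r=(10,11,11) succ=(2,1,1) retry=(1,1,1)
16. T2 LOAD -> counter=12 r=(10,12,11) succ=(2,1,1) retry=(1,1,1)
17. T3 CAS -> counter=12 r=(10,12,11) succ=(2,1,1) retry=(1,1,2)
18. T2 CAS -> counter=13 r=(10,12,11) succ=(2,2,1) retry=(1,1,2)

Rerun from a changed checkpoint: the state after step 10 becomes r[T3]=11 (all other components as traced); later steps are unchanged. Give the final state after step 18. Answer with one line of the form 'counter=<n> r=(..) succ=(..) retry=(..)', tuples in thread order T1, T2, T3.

counter=14 r=(10,13,12) succ=(2,2,2) retry=(1,1,1)

state after step 10 := counter=10 r=(10,8,11) succ=(1,0,1) retry=(1,1,0)
11. T1 CAS -> counter=11 r=(10,8,11) succ=(2,0,1) retry=(1,1,0)
12. T3 CAS -> counter=12 r=(10,8,11) succ=(2,0,2) retry=(1,1,0)
13. T3 LOAD -> counter=12 r=(10,8,12) succ=(2,0,2) retry=(1,1,0)
14. T2 LOAD -> counter=12 r=(10,12,12) succ=(2,0,2) retry=(1,1,0)
15. T2 CAS -> counter=13 r=(10,12,12) succ=(2,1,2) retry=(1,1,0)
16. T2 LOAD -> counter=13 r=(10,13,12) succ=(2,1,2) retry=(1,1,0)
17. T3 CAS -> counter=13 r=(10,13,12) succ=(2,1,2) retry=(1,1,1)
18. T2 CAS -> counter=14 r=(10,13,12) succ=(2,2,2) retry=(1,1,1)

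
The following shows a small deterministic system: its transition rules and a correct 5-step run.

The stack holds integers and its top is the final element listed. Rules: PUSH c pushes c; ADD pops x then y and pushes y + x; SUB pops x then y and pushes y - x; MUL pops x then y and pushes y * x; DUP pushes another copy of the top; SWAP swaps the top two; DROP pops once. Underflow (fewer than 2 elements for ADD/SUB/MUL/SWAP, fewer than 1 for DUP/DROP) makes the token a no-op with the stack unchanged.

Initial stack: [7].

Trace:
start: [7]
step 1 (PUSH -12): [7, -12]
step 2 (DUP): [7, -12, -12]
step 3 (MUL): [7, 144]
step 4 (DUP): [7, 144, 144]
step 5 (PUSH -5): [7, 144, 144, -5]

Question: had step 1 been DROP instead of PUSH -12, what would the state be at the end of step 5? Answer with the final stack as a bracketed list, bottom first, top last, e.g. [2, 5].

[-5]

(re-executing from step 1 with the substitution; state before step 1: [7])
step 1 (DROP): []
step 2 (DUP): []
step 3 (MUL): []
step 4 (DUP): []
step 5 (PUSH -5): [-5]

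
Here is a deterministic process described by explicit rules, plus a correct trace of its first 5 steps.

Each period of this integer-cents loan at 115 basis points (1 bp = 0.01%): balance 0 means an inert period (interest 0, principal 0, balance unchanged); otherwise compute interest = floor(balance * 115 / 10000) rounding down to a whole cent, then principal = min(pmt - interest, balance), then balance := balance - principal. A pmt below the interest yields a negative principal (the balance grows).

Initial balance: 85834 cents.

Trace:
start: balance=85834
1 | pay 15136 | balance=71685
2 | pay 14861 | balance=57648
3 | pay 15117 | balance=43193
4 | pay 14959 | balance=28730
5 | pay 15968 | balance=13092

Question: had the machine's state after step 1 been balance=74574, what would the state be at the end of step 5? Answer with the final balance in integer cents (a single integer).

16116

state after step 1 := balance=74574
2 | pay 14861 | balance=60570
3 | pay 15117 | balance=46149
4 | pay 14959 | balance=31720
5 | pay 15968 | balance=16116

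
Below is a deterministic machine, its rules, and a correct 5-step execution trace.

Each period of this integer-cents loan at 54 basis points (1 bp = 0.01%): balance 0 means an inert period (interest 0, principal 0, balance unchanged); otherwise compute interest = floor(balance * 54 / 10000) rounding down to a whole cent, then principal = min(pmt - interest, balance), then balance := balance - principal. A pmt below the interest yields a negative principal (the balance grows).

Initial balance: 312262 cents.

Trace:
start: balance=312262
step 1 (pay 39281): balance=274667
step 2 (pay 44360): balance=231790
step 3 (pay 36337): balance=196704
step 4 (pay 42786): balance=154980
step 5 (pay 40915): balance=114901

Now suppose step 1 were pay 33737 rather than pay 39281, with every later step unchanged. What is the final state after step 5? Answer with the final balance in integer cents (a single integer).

120566

(re-executing from step 1 with the substitution; state before step 1: balance=312262)
step 1 (pay 33737): balance=280211
step 2 (pay 44360): balance=237364
step 3 (pay 36337): balance=202308
step 4 (pay 42786): balance=160614
step 5 (pay 40915): balance=120566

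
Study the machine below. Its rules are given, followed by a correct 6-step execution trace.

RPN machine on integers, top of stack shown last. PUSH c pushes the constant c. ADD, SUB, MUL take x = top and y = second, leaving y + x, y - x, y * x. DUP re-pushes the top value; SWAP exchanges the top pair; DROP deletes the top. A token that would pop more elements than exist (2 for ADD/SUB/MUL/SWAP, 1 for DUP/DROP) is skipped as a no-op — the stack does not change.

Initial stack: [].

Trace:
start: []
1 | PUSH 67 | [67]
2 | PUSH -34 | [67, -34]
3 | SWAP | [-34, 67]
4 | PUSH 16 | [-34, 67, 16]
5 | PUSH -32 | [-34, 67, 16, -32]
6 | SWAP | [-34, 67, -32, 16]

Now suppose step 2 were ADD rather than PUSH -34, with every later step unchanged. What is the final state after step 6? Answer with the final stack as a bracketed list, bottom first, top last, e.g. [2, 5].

(re-executing from step 2 with the substitution; state before step 2: [67])
2 | ADD | [67]
3 | SWAP | [67]
4 | PUSH 16 | [67, 16]
5 | PUSH -32 | [67, 16, -32]
6 | SWAP | [67, -32, 16]

[67, -32, 16]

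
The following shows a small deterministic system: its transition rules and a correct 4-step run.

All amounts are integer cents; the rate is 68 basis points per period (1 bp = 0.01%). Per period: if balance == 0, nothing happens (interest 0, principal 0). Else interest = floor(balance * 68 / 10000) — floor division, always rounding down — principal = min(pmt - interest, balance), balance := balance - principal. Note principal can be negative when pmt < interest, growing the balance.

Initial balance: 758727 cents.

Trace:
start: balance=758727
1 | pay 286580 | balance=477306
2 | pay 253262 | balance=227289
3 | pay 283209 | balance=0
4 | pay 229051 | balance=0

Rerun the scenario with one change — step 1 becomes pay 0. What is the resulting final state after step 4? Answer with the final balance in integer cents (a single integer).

(re-executing from step 1 with the substitution; state before step 1: balance=758727)
1 | pay 0 | balance=763886
2 | pay 253262 | balance=515818
3 | pay 283209 | balance=236116
4 | pay 229051 | balance=8670

8670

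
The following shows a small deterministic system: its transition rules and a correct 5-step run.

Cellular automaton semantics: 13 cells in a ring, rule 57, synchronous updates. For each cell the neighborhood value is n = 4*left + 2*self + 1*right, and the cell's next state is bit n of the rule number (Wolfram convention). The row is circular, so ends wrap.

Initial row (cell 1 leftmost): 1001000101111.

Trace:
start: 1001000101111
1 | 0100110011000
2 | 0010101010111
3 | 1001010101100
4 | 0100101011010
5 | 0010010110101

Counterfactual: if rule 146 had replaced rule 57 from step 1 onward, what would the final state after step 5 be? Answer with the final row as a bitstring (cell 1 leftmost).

0100100010100

(re-executing steps 1..5 under rule 146; state before step 1: 1001000101111)
1 | 0110101000111
2 | 0000000101010
3 | 0000001000001
4 | 1000010100010
5 | 0100100010100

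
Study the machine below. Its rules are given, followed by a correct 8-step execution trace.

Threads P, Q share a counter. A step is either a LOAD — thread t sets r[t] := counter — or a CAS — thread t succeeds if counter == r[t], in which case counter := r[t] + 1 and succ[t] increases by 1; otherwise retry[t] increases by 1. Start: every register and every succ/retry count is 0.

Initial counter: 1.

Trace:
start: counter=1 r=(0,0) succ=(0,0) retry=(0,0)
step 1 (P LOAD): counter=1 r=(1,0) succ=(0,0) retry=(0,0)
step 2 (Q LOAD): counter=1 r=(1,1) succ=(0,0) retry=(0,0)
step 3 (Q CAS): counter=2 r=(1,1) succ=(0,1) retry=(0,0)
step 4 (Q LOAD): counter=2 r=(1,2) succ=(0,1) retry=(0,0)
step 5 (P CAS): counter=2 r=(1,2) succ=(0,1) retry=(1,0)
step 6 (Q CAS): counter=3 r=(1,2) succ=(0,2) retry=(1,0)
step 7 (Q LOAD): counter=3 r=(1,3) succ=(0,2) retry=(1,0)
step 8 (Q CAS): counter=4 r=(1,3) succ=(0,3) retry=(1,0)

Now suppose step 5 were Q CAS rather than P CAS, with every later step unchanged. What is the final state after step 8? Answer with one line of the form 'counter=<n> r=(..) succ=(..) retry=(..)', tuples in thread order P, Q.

(re-executing from step 5 with the substitution; state before step 5: counter=2 r=(1,2) succ=(0,1) retry=(0,0))
step 5 (Q CAS): counter=3 r=(1,2) succ=(0,2) retry=(0,0)
step 6 (Q CAS): counter=3 r=(1,2) succ=(0,2) retry=(0,1)
step 7 (Q LOAD): counter=3 r=(1,3) succ=(0,2) retry=(0,1)
step 8 (Q CAS): counter=4 r=(1,3) succ=(0,3) retry=(0,1)

counter=4 r=(1,3) succ=(0,3) retry=(0,1)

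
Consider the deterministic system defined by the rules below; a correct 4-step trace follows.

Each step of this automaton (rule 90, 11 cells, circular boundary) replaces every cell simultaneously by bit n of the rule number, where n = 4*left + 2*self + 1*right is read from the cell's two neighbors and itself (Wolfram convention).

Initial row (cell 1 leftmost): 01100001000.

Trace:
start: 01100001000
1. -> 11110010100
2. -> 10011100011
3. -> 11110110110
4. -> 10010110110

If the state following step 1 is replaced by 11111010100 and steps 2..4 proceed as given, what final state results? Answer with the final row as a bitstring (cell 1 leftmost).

11000011110

state after step 1 := 11111010100
2. -> 10001000011
3. -> 11010100110
4. -> 11000011110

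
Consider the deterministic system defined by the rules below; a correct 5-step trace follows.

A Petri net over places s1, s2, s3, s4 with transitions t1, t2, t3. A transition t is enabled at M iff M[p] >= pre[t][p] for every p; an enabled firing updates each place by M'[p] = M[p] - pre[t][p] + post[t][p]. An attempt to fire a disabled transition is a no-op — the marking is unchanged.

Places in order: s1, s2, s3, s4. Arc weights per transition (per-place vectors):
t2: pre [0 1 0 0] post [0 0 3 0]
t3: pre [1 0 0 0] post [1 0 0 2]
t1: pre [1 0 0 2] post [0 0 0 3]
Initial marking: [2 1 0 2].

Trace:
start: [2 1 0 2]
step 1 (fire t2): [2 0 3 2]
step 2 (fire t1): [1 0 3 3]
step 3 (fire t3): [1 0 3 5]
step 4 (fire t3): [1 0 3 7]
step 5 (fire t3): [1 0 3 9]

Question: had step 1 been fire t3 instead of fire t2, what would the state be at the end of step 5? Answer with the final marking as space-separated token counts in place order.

1 1 0 11

(re-executing from step 1 with the substitution; state before step 1: [2 1 0 2])
step 1 (fire t3): [2 1 0 4]
step 2 (fire t1): [1 1 0 5]
step 3 (fire t3): [1 1 0 7]
step 4 (fire t3): [1 1 0 9]
step 5 (fire t3): [1 1 0 11]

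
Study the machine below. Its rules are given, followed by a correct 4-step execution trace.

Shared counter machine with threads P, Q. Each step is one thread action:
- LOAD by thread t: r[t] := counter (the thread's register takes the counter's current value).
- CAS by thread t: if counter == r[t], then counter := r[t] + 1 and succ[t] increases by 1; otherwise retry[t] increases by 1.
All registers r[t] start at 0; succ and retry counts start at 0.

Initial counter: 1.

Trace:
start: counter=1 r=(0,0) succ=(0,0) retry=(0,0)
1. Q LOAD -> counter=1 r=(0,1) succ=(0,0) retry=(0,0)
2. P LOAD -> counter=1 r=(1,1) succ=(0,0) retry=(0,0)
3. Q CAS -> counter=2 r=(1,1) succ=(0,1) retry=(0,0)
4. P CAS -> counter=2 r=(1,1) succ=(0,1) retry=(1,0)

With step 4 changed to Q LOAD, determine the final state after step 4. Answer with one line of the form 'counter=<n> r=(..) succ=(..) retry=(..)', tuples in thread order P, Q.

counter=2 r=(1,2) succ=(0,1) retry=(0,0)

(re-executing from step 4 with the substitution; state before step 4: counter=2 r=(1,1) succ=(0,1) retry=(0,0))
4. Q LOAD -> counter=2 r=(1,2) succ=(0,1) retry=(0,0)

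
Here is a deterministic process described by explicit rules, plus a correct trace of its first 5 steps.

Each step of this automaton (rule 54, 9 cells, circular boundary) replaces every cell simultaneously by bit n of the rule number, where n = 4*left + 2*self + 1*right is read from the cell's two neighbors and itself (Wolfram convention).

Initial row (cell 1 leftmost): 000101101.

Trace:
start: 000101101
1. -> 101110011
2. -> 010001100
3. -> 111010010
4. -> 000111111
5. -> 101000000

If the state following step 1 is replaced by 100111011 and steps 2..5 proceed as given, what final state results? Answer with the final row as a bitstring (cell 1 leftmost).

000001010

state after step 1 := 100111011
2. -> 011000100
3. -> 100101110
4. -> 111110001
5. -> 000001010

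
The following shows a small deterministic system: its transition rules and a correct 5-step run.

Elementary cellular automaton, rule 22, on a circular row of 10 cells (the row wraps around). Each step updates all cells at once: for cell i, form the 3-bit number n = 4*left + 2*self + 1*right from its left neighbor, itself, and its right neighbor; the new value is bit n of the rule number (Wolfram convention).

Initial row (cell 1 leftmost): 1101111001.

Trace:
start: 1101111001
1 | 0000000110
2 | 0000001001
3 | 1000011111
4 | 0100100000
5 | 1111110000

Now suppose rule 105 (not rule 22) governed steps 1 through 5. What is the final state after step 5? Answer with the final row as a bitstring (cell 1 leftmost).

1100000010

(re-executing steps 1..5 under rule 105; state before step 1: 1101111001)
1 | 0111001001
2 | 1101000000
3 | 1110011110
4 | 1010010011
5 | 1100000010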